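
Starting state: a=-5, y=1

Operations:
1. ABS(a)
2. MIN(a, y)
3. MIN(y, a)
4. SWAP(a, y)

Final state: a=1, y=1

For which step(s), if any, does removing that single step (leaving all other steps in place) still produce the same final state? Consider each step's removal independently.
Step(s) 3, 4

Testing removal of each single step:
Without step 1: final = a=-5, y=-5 (different)
Without step 2: final = a=1, y=5 (different)
Without step 3: final = a=1, y=1 (same)
Without step 4: final = a=1, y=1 (same)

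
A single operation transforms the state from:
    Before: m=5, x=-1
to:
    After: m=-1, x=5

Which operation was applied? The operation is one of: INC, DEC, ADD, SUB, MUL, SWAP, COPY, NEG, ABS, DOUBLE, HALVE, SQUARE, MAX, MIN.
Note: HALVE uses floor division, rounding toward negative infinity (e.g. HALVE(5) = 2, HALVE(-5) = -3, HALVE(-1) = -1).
SWAP(x, m)

Analyzing the change:
Before: m=5, x=-1
After: m=-1, x=5
Variable x changed from -1 to 5
Variable m changed from 5 to -1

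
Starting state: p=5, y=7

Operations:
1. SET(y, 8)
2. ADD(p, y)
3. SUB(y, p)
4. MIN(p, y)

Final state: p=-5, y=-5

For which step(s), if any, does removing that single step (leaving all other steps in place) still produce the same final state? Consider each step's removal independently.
Step(s) 1

Testing removal of each single step:
Without step 1: final = p=-5, y=-5 (same)
Without step 2: final = p=3, y=3 (different)
Without step 3: final = p=8, y=8 (different)
Without step 4: final = p=13, y=-5 (different)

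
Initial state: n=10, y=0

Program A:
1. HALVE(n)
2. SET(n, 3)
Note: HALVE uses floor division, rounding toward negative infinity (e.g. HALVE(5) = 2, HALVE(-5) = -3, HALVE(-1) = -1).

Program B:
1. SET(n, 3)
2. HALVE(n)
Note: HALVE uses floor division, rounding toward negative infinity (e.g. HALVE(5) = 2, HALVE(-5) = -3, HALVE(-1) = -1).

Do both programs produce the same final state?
No

Program A final state: n=3, y=0
Program B final state: n=1, y=0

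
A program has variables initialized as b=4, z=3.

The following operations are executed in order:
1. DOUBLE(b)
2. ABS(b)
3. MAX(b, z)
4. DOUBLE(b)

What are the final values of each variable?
{b: 16, z: 3}

Step-by-step execution:
Initial: b=4, z=3
After step 1 (DOUBLE(b)): b=8, z=3
After step 2 (ABS(b)): b=8, z=3
After step 3 (MAX(b, z)): b=8, z=3
After step 4 (DOUBLE(b)): b=16, z=3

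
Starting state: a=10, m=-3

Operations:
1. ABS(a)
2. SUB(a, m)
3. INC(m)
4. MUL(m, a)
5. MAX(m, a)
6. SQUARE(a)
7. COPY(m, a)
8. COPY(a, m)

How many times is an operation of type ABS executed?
1

Counting ABS operations:
Step 1: ABS(a) ← ABS
Total: 1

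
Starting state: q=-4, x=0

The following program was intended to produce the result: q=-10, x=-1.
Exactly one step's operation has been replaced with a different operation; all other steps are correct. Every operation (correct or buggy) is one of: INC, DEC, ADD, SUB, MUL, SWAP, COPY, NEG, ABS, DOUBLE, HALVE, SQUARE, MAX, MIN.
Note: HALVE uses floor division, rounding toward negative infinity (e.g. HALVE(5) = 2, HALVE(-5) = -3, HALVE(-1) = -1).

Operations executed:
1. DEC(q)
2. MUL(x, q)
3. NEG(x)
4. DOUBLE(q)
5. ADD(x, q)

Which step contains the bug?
Step 5

Trace with buggy code:
Initial: q=-4, x=0
After step 1: q=-5, x=0
After step 2: q=-5, x=0
After step 3: q=-5, x=0
After step 4: q=-10, x=0
After step 5: q=-10, x=-10
Actual final q=-10, x=-10 ≠ expected q=-10, x=-1.
Step 5 is the only position where a single-operation replacement can produce the expected result.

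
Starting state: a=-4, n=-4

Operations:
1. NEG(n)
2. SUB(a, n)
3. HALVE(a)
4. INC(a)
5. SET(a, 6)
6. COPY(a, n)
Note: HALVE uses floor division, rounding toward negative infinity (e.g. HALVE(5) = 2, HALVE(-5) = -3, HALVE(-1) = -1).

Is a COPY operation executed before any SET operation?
No

First COPY: step 6
First SET: step 5
Since 6 > 5, SET comes first.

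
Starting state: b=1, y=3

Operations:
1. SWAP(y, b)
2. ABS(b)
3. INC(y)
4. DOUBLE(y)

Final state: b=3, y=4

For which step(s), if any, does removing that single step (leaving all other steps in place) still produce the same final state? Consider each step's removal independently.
Step(s) 2

Testing removal of each single step:
Without step 1: final = b=1, y=8 (different)
Without step 2: final = b=3, y=4 (same)
Without step 3: final = b=3, y=2 (different)
Without step 4: final = b=3, y=2 (different)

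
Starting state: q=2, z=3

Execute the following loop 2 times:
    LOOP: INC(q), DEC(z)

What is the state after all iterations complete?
q=4, z=1

Iteration trace:
Start: q=2, z=3
After iteration 1: q=3, z=2
After iteration 2: q=4, z=1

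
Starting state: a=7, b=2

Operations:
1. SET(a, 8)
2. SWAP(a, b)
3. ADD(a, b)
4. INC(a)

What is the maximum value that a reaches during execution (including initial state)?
11

Values of a at each step:
Initial: a = 7
After step 1: a = 8
After step 2: a = 2
After step 3: a = 10
After step 4: a = 11 ← maximum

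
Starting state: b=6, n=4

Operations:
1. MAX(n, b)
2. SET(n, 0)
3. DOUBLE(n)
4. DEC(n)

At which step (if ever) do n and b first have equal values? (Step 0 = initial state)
Step 1

n and b first become equal after step 1.

Comparing values at each step:
Initial: n=4, b=6
After step 1: n=6, b=6 ← equal!
After step 2: n=0, b=6
After step 3: n=0, b=6
After step 4: n=-1, b=6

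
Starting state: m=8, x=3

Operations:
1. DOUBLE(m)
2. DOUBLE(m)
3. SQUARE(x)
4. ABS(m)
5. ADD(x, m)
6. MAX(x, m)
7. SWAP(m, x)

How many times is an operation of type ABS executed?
1

Counting ABS operations:
Step 4: ABS(m) ← ABS
Total: 1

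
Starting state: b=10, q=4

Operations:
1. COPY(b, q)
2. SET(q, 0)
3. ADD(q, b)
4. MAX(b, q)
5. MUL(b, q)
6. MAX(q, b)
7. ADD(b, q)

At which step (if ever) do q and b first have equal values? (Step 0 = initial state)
Step 1

q and b first become equal after step 1.

Comparing values at each step:
Initial: q=4, b=10
After step 1: q=4, b=4 ← equal!
After step 2: q=0, b=4
After step 3: q=4, b=4 ← equal!
After step 4: q=4, b=4 ← equal!
After step 5: q=4, b=16
After step 6: q=16, b=16 ← equal!
After step 7: q=16, b=32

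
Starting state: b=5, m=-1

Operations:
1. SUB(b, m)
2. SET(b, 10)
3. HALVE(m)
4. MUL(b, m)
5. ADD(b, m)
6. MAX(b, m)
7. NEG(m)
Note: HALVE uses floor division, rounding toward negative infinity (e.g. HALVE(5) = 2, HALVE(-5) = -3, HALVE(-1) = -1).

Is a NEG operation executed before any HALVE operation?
No

First NEG: step 7
First HALVE: step 3
Since 7 > 3, HALVE comes first.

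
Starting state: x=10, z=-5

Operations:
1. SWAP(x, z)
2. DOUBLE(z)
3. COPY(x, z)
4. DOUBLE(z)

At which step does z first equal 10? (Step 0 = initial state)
Step 1

Tracing z:
Initial: z = -5
After step 1: z = 10 ← first occurrence
After step 2: z = 20
After step 3: z = 20
After step 4: z = 40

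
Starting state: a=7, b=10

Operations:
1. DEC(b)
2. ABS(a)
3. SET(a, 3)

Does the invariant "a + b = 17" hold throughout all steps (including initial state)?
No, violated after step 1

The invariant is violated after step 1.

State at each step:
Initial: a=7, b=10
After step 1: a=7, b=9
After step 2: a=7, b=9
After step 3: a=3, b=9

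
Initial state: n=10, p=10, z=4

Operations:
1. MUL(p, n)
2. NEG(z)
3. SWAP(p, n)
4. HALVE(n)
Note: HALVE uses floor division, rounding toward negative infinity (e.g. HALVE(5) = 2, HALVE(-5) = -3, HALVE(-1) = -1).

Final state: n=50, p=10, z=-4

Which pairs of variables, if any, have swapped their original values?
None

Comparing initial and final values:
p: 10 → 10
n: 10 → 50
z: 4 → -4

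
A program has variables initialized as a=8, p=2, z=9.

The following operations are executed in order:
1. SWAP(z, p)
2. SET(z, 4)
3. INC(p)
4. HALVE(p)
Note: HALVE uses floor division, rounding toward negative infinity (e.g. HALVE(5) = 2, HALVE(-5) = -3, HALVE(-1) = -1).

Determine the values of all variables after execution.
{a: 8, p: 5, z: 4}

Step-by-step execution:
Initial: a=8, p=2, z=9
After step 1 (SWAP(z, p)): a=8, p=9, z=2
After step 2 (SET(z, 4)): a=8, p=9, z=4
After step 3 (INC(p)): a=8, p=10, z=4
After step 4 (HALVE(p)): a=8, p=5, z=4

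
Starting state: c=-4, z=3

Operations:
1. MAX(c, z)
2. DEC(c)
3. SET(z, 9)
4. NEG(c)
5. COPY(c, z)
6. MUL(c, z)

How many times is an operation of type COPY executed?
1

Counting COPY operations:
Step 5: COPY(c, z) ← COPY
Total: 1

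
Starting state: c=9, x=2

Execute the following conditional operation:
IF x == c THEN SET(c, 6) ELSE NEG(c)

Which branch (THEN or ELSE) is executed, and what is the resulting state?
Branch: ELSE, Final state: c=-9, x=2

Evaluating condition: x == c
x = 2, c = 9
Condition is False, so ELSE branch executes
After NEG(c): c=-9, x=2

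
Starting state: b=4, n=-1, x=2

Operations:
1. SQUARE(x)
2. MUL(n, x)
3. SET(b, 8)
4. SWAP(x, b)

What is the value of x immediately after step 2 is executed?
x = 4

Tracing x through execution:
Initial: x = 2
After step 1 (SQUARE(x)): x = 4
After step 2 (MUL(n, x)): x = 4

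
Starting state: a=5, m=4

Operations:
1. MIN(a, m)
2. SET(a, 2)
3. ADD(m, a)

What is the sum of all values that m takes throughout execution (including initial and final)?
18

Values of m at each step:
Initial: m = 4
After step 1: m = 4
After step 2: m = 4
After step 3: m = 6
Sum = 4 + 4 + 4 + 6 = 18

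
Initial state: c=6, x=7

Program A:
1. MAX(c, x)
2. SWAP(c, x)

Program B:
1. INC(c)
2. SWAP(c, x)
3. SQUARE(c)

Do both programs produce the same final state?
No

Program A final state: c=7, x=7
Program B final state: c=49, x=7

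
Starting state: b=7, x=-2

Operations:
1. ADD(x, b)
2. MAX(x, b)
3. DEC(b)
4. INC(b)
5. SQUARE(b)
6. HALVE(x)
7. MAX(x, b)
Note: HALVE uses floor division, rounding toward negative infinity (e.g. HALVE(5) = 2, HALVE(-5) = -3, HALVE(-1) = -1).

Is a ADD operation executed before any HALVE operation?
Yes

First ADD: step 1
First HALVE: step 6
Since 1 < 6, ADD comes first.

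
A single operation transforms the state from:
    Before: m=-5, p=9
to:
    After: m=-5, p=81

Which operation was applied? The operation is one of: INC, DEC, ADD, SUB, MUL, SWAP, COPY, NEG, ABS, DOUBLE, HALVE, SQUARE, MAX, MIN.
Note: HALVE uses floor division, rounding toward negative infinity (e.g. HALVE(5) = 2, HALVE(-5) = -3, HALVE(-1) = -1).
SQUARE(p)

Analyzing the change:
Before: m=-5, p=9
After: m=-5, p=81
Variable p changed from 9 to 81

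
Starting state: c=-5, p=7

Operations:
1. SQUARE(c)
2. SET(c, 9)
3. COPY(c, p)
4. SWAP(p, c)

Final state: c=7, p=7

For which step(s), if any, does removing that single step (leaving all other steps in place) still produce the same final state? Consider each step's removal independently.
Step(s) 1, 2, 4

Testing removal of each single step:
Without step 1: final = c=7, p=7 (same)
Without step 2: final = c=7, p=7 (same)
Without step 3: final = c=7, p=9 (different)
Without step 4: final = c=7, p=7 (same)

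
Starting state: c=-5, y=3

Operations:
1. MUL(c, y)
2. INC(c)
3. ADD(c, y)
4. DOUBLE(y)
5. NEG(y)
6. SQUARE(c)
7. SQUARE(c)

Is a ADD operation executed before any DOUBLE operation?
Yes

First ADD: step 3
First DOUBLE: step 4
Since 3 < 4, ADD comes first.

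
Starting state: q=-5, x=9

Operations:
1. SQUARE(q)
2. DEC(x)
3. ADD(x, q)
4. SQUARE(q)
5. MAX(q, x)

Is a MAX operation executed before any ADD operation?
No

First MAX: step 5
First ADD: step 3
Since 5 > 3, ADD comes first.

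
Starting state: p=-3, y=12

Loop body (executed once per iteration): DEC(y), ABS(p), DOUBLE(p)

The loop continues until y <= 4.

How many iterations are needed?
8

Tracing iterations:
Initial: p=-3, y=12
After iteration 1: p=6, y=11
After iteration 2: p=12, y=10
After iteration 3: p=24, y=9
After iteration 4: p=48, y=8
After iteration 5: p=96, y=7
After iteration 6: p=192, y=6
After iteration 7: p=384, y=5
After iteration 8: p=768, y=4
y <= 4 now holds, so the loop exits after 8 iterations.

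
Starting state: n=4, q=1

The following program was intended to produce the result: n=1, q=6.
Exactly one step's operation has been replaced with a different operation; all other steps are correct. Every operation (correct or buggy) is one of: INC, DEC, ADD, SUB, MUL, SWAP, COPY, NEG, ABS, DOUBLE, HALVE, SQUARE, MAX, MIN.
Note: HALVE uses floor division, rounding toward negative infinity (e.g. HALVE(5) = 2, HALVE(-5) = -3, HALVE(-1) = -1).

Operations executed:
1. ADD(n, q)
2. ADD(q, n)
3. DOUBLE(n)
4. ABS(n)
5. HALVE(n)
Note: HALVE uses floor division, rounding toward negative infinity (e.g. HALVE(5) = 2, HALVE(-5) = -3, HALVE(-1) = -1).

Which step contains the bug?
Step 3

Trace with buggy code:
Initial: n=4, q=1
After step 1: n=5, q=1
After step 2: n=5, q=6
After step 3: n=10, q=6
After step 4: n=10, q=6
After step 5: n=5, q=6
Actual final n=5, q=6 ≠ expected n=1, q=6.
Step 3 is the only position where a single-operation replacement can produce the expected result.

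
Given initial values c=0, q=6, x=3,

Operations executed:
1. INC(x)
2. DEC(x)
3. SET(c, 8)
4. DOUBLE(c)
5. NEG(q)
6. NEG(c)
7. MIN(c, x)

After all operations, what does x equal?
x = 3

Tracing execution:
Step 1: INC(x) → x = 4
Step 2: DEC(x) → x = 3
Step 3: SET(c, 8) → x = 3
Step 4: DOUBLE(c) → x = 3
Step 5: NEG(q) → x = 3
Step 6: NEG(c) → x = 3
Step 7: MIN(c, x) → x = 3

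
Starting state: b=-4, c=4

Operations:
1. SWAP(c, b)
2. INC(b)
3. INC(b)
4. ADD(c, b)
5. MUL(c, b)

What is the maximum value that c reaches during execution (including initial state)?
12

Values of c at each step:
Initial: c = 4
After step 1: c = -4
After step 2: c = -4
After step 3: c = -4
After step 4: c = 2
After step 5: c = 12 ← maximum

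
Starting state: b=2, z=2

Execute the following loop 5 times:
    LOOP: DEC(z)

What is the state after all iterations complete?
b=2, z=-3

Iteration trace:
Start: b=2, z=2
After iteration 1: b=2, z=1
After iteration 2: b=2, z=0
After iteration 3: b=2, z=-1
After iteration 4: b=2, z=-2
After iteration 5: b=2, z=-3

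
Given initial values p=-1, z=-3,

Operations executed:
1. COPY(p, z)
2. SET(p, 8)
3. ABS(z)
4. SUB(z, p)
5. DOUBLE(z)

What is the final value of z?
z = -10

Tracing execution:
Step 1: COPY(p, z) → z = -3
Step 2: SET(p, 8) → z = -3
Step 3: ABS(z) → z = 3
Step 4: SUB(z, p) → z = -5
Step 5: DOUBLE(z) → z = -10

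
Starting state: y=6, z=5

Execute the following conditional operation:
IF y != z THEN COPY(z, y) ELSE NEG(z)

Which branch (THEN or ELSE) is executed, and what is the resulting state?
Branch: THEN, Final state: y=6, z=6

Evaluating condition: y != z
y = 6, z = 5
Condition is True, so THEN branch executes
After COPY(z, y): y=6, z=6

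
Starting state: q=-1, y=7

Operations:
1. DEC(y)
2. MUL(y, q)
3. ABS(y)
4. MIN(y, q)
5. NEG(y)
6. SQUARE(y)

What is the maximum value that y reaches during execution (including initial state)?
7

Values of y at each step:
Initial: y = 7 ← maximum
After step 1: y = 6
After step 2: y = -6
After step 3: y = 6
After step 4: y = -1
After step 5: y = 1
After step 6: y = 1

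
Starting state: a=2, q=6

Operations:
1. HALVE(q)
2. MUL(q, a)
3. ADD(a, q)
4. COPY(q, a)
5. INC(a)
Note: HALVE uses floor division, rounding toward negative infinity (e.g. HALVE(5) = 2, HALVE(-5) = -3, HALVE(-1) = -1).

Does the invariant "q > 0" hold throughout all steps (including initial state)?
Yes

The invariant holds at every step.

State at each step:
Initial: a=2, q=6
After step 1: a=2, q=3
After step 2: a=2, q=6
After step 3: a=8, q=6
After step 4: a=8, q=8
After step 5: a=9, q=8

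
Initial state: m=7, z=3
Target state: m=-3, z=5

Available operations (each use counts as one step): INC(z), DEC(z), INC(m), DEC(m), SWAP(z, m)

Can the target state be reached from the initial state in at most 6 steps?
No

The target state cannot be reached within 6 steps.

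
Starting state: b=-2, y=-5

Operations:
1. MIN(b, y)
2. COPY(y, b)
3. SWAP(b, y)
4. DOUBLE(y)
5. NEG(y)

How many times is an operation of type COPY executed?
1

Counting COPY operations:
Step 2: COPY(y, b) ← COPY
Total: 1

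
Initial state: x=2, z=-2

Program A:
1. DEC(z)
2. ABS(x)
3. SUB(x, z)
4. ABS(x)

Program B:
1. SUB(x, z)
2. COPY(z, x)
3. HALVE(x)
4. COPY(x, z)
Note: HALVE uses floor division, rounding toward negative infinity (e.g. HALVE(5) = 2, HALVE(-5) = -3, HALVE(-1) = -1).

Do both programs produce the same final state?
No

Program A final state: x=5, z=-3
Program B final state: x=4, z=4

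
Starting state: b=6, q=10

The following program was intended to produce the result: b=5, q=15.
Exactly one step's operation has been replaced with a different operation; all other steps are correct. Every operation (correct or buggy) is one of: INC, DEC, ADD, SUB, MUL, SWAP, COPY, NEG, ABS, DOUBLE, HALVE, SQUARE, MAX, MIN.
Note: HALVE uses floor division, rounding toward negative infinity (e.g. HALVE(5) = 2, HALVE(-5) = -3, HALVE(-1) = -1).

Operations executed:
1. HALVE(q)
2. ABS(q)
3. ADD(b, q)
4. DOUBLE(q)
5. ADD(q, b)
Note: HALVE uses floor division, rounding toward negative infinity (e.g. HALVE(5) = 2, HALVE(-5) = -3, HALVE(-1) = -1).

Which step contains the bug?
Step 3

Trace with buggy code:
Initial: b=6, q=10
After step 1: b=6, q=5
After step 2: b=6, q=5
After step 3: b=11, q=5
After step 4: b=11, q=10
After step 5: b=11, q=21
Actual final b=11, q=21 ≠ expected b=5, q=15.
Step 3 is the only position where a single-operation replacement can produce the expected result.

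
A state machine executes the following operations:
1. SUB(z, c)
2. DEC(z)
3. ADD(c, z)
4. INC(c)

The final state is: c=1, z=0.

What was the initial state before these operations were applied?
c=0, z=1

Working backwards:
Final state: c=1, z=0
Before step 4 (INC(c)): c=0, z=0
Before step 3 (ADD(c, z)): c=0, z=0
Before step 2 (DEC(z)): c=0, z=1
Before step 1 (SUB(z, c)): c=0, z=1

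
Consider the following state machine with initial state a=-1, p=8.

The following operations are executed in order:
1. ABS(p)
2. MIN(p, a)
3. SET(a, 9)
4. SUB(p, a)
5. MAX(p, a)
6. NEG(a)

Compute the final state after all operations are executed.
{a: -9, p: 9}

Step-by-step execution:
Initial: a=-1, p=8
After step 1 (ABS(p)): a=-1, p=8
After step 2 (MIN(p, a)): a=-1, p=-1
After step 3 (SET(a, 9)): a=9, p=-1
After step 4 (SUB(p, a)): a=9, p=-10
After step 5 (MAX(p, a)): a=9, p=9
After step 6 (NEG(a)): a=-9, p=9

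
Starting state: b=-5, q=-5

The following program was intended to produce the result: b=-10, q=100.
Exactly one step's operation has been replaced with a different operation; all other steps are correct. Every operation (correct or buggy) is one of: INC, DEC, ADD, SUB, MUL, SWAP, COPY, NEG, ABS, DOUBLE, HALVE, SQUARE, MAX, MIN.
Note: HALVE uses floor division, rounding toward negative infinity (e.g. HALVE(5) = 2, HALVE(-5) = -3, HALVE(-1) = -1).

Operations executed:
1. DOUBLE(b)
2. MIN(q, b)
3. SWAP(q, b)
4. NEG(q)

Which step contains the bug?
Step 4

Trace with buggy code:
Initial: b=-5, q=-5
After step 1: b=-10, q=-5
After step 2: b=-10, q=-10
After step 3: b=-10, q=-10
After step 4: b=-10, q=10
Actual final b=-10, q=10 ≠ expected b=-10, q=100.
Step 4 is the only position where a single-operation replacement can produce the expected result.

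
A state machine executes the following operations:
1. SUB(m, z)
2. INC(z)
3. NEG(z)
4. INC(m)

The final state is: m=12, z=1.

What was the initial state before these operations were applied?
m=9, z=-2

Working backwards:
Final state: m=12, z=1
Before step 4 (INC(m)): m=11, z=1
Before step 3 (NEG(z)): m=11, z=-1
Before step 2 (INC(z)): m=11, z=-2
Before step 1 (SUB(m, z)): m=9, z=-2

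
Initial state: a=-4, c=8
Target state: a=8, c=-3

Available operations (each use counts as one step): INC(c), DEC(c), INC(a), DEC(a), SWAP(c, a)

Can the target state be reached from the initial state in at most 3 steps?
Yes

Path (2 steps): INC(a) → SWAP(c, a)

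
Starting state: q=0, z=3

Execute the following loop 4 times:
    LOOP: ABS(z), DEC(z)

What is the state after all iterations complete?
q=0, z=-1

Iteration trace:
Start: q=0, z=3
After iteration 1: q=0, z=2
After iteration 2: q=0, z=1
After iteration 3: q=0, z=0
After iteration 4: q=0, z=-1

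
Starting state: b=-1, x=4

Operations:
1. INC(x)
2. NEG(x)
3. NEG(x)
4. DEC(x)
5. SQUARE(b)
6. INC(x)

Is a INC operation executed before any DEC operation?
Yes

First INC: step 1
First DEC: step 4
Since 1 < 4, INC comes first.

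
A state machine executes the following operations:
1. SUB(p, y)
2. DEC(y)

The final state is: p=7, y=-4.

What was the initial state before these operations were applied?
p=4, y=-3

Working backwards:
Final state: p=7, y=-4
Before step 2 (DEC(y)): p=7, y=-3
Before step 1 (SUB(p, y)): p=4, y=-3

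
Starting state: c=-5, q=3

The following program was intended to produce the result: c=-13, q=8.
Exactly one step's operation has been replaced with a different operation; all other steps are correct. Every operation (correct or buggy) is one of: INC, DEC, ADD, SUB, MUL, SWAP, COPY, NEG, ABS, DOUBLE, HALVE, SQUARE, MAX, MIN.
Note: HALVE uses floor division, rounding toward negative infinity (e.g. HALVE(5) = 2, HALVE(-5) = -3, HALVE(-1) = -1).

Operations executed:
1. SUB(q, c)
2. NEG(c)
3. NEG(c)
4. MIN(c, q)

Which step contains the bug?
Step 4

Trace with buggy code:
Initial: c=-5, q=3
After step 1: c=-5, q=8
After step 2: c=5, q=8
After step 3: c=-5, q=8
After step 4: c=-5, q=8
Actual final c=-5, q=8 ≠ expected c=-13, q=8.
Step 4 is the only position where a single-operation replacement can produce the expected result.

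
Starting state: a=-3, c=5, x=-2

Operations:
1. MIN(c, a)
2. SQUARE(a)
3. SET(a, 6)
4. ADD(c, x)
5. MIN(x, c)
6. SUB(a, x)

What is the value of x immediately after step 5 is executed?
x = -5

Tracing x through execution:
Initial: x = -2
After step 1 (MIN(c, a)): x = -2
After step 2 (SQUARE(a)): x = -2
After step 3 (SET(a, 6)): x = -2
After step 4 (ADD(c, x)): x = -2
After step 5 (MIN(x, c)): x = -5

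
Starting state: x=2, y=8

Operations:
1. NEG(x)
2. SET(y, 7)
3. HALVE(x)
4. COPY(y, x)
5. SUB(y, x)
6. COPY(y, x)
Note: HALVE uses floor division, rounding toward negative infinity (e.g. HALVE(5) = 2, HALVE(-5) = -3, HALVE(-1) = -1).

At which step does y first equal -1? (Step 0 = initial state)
Step 4

Tracing y:
Initial: y = 8
After step 1: y = 8
After step 2: y = 7
After step 3: y = 7
After step 4: y = -1 ← first occurrence
After step 5: y = 0
After step 6: y = -1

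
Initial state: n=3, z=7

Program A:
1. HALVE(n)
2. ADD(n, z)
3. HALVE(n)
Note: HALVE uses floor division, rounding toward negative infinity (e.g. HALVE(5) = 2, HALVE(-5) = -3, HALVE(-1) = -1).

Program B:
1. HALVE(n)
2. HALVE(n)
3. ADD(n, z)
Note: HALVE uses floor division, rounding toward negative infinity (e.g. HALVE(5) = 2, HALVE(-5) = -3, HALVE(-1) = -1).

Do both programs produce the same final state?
No

Program A final state: n=4, z=7
Program B final state: n=7, z=7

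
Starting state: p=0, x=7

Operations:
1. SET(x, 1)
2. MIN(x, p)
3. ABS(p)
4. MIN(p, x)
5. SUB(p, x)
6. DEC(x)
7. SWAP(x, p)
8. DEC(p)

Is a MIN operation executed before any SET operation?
No

First MIN: step 2
First SET: step 1
Since 2 > 1, SET comes first.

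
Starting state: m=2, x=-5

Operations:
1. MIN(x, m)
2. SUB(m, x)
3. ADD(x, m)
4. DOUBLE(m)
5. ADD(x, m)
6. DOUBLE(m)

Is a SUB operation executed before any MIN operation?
No

First SUB: step 2
First MIN: step 1
Since 2 > 1, MIN comes first.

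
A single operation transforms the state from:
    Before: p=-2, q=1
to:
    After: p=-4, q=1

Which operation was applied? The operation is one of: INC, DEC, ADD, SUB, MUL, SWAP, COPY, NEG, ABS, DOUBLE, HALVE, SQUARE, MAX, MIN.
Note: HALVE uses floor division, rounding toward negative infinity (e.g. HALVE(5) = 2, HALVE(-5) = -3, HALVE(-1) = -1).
DOUBLE(p)

Analyzing the change:
Before: p=-2, q=1
After: p=-4, q=1
Variable p changed from -2 to -4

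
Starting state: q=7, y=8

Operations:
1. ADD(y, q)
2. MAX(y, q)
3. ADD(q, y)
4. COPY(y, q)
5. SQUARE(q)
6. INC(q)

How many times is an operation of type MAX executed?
1

Counting MAX operations:
Step 2: MAX(y, q) ← MAX
Total: 1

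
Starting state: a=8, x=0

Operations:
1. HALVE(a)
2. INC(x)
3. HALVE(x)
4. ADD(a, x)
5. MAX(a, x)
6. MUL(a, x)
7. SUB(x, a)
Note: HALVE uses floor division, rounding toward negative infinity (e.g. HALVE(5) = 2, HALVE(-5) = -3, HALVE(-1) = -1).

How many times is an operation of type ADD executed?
1

Counting ADD operations:
Step 4: ADD(a, x) ← ADD
Total: 1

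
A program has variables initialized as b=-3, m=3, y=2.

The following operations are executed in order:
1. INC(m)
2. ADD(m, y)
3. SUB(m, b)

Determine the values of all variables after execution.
{b: -3, m: 9, y: 2}

Step-by-step execution:
Initial: b=-3, m=3, y=2
After step 1 (INC(m)): b=-3, m=4, y=2
After step 2 (ADD(m, y)): b=-3, m=6, y=2
After step 3 (SUB(m, b)): b=-3, m=9, y=2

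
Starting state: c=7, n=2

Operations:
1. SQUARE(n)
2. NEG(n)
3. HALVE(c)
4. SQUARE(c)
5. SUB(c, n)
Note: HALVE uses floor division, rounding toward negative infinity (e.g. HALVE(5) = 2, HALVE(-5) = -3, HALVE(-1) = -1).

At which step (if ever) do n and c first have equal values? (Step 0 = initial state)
Never

n and c never become equal during execution.

Comparing values at each step:
Initial: n=2, c=7
After step 1: n=4, c=7
After step 2: n=-4, c=7
After step 3: n=-4, c=3
After step 4: n=-4, c=9
After step 5: n=-4, c=13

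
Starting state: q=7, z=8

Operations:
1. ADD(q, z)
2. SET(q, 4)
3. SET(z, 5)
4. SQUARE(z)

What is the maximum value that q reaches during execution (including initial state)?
15

Values of q at each step:
Initial: q = 7
After step 1: q = 15 ← maximum
After step 2: q = 4
After step 3: q = 4
After step 4: q = 4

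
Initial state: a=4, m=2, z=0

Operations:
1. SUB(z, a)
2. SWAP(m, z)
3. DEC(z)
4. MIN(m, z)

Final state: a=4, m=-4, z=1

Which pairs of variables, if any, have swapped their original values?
None

Comparing initial and final values:
a: 4 → 4
m: 2 → -4
z: 0 → 1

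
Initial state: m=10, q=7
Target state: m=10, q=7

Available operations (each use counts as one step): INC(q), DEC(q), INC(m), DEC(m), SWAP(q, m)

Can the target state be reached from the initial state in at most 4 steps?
Yes

Path (0 steps): 0 steps (already at target)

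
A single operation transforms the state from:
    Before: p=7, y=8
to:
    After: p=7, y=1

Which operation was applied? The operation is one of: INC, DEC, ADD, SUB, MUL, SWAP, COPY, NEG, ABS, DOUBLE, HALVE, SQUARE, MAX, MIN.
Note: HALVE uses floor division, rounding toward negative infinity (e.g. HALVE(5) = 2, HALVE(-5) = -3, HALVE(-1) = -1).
SUB(y, p)

Analyzing the change:
Before: p=7, y=8
After: p=7, y=1
Variable y changed from 8 to 1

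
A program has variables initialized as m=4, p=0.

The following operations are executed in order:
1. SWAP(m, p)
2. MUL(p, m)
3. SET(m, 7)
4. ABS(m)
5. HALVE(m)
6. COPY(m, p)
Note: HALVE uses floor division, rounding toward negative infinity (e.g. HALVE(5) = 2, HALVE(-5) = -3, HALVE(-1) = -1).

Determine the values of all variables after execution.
{m: 0, p: 0}

Step-by-step execution:
Initial: m=4, p=0
After step 1 (SWAP(m, p)): m=0, p=4
After step 2 (MUL(p, m)): m=0, p=0
After step 3 (SET(m, 7)): m=7, p=0
After step 4 (ABS(m)): m=7, p=0
After step 5 (HALVE(m)): m=3, p=0
After step 6 (COPY(m, p)): m=0, p=0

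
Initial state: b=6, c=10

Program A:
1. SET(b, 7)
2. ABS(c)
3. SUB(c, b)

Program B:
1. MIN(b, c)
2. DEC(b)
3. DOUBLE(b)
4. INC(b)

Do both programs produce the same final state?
No

Program A final state: b=7, c=3
Program B final state: b=11, c=10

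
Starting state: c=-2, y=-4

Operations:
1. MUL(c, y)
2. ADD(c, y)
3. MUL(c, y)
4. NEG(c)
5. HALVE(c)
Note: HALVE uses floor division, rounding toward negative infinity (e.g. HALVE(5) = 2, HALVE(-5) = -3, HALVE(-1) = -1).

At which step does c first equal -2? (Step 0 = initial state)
Step 0

Tracing c:
Initial: c = -2 ← first occurrence
After step 1: c = 8
After step 2: c = 4
After step 3: c = -16
After step 4: c = 16
After step 5: c = 8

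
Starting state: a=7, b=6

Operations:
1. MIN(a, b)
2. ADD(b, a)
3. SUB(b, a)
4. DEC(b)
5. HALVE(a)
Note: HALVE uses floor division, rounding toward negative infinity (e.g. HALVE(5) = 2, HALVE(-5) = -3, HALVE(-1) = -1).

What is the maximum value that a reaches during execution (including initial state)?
7

Values of a at each step:
Initial: a = 7 ← maximum
After step 1: a = 6
After step 2: a = 6
After step 3: a = 6
After step 4: a = 6
After step 5: a = 3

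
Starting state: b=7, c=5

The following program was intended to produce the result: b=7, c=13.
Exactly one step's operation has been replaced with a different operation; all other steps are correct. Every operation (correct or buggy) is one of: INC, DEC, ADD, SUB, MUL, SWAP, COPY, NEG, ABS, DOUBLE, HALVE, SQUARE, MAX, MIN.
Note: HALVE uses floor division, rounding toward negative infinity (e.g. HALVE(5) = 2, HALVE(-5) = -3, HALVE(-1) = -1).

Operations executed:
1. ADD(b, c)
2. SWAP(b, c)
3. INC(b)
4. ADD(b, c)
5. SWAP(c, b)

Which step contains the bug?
Step 1

Trace with buggy code:
Initial: b=7, c=5
After step 1: b=12, c=5
After step 2: b=5, c=12
After step 3: b=6, c=12
After step 4: b=18, c=12
After step 5: b=12, c=18
Actual final b=12, c=18 ≠ expected b=7, c=13.
Step 1 is the only position where a single-operation replacement can produce the expected result.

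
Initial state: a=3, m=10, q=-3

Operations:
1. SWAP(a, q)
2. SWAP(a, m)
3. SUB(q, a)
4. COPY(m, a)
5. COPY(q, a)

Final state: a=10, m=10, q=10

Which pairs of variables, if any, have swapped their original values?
None

Comparing initial and final values:
a: 3 → 10
m: 10 → 10
q: -3 → 10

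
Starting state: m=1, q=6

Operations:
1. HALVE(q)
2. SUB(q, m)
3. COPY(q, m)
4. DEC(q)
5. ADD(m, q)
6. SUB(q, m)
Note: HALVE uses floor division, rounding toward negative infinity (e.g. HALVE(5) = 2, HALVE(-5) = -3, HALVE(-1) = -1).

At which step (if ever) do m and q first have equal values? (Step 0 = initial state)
Step 3

m and q first become equal after step 3.

Comparing values at each step:
Initial: m=1, q=6
After step 1: m=1, q=3
After step 2: m=1, q=2
After step 3: m=1, q=1 ← equal!
After step 4: m=1, q=0
After step 5: m=1, q=0
After step 6: m=1, q=-1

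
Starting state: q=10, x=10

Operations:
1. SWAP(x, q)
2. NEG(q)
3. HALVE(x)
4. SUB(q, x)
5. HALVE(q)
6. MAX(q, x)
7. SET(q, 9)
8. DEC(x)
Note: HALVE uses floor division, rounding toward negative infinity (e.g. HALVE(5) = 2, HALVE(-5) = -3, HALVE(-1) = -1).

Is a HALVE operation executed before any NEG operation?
No

First HALVE: step 3
First NEG: step 2
Since 3 > 2, NEG comes first.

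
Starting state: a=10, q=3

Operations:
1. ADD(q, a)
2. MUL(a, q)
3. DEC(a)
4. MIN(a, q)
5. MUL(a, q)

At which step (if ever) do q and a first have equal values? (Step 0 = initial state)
Step 4

q and a first become equal after step 4.

Comparing values at each step:
Initial: q=3, a=10
After step 1: q=13, a=10
After step 2: q=13, a=130
After step 3: q=13, a=129
After step 4: q=13, a=13 ← equal!
After step 5: q=13, a=169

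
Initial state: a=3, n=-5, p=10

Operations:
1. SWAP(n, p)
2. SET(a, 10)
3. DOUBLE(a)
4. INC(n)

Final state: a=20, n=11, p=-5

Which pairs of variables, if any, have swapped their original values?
None

Comparing initial and final values:
p: 10 → -5
n: -5 → 11
a: 3 → 20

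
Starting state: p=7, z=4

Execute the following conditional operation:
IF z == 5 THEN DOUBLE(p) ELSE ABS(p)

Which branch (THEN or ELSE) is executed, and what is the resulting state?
Branch: ELSE, Final state: p=7, z=4

Evaluating condition: z == 5
z = 4
Condition is False, so ELSE branch executes
After ABS(p): p=7, z=4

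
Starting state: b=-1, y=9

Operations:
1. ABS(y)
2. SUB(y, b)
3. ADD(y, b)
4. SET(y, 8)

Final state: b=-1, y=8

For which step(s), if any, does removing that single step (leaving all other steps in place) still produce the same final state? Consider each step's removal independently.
Step(s) 1, 2, 3

Testing removal of each single step:
Without step 1: final = b=-1, y=8 (same)
Without step 2: final = b=-1, y=8 (same)
Without step 3: final = b=-1, y=8 (same)
Without step 4: final = b=-1, y=9 (different)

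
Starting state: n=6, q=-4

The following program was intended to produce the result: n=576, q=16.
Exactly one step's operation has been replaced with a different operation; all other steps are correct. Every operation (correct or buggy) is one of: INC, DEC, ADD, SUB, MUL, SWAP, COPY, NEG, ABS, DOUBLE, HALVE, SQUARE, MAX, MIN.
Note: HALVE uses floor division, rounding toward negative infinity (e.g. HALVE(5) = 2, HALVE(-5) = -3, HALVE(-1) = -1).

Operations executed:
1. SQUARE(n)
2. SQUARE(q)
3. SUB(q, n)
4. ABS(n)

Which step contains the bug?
Step 3

Trace with buggy code:
Initial: n=6, q=-4
After step 1: n=36, q=-4
After step 2: n=36, q=16
After step 3: n=36, q=-20
After step 4: n=36, q=-20
Actual final n=36, q=-20 ≠ expected n=576, q=16.
Step 3 is the only position where a single-operation replacement can produce the expected result.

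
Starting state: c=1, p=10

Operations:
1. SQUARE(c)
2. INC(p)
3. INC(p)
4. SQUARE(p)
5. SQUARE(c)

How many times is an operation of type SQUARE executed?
3

Counting SQUARE operations:
Step 1: SQUARE(c) ← SQUARE
Step 4: SQUARE(p) ← SQUARE
Step 5: SQUARE(c) ← SQUARE
Total: 3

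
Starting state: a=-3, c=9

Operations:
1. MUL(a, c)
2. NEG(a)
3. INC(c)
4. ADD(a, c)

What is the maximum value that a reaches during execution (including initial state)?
37

Values of a at each step:
Initial: a = -3
After step 1: a = -27
After step 2: a = 27
After step 3: a = 27
After step 4: a = 37 ← maximum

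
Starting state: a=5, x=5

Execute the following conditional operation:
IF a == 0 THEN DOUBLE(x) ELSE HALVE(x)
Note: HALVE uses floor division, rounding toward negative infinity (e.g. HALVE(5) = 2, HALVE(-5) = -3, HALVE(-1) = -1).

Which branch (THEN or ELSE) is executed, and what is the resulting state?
Branch: ELSE, Final state: a=5, x=2

Evaluating condition: a == 0
a = 5
Condition is False, so ELSE branch executes
After HALVE(x): a=5, x=2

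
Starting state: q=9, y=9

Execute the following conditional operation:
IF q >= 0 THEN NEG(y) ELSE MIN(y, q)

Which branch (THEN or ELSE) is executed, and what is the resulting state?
Branch: THEN, Final state: q=9, y=-9

Evaluating condition: q >= 0
q = 9
Condition is True, so THEN branch executes
After NEG(y): q=9, y=-9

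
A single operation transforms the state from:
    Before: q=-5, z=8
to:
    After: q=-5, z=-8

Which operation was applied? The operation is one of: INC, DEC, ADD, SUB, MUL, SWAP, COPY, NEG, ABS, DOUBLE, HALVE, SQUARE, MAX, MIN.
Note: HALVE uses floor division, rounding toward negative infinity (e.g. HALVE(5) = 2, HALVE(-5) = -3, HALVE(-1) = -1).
NEG(z)

Analyzing the change:
Before: q=-5, z=8
After: q=-5, z=-8
Variable z changed from 8 to -8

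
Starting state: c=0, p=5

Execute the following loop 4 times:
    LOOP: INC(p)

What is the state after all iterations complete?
c=0, p=9

Iteration trace:
Start: c=0, p=5
After iteration 1: c=0, p=6
After iteration 2: c=0, p=7
After iteration 3: c=0, p=8
After iteration 4: c=0, p=9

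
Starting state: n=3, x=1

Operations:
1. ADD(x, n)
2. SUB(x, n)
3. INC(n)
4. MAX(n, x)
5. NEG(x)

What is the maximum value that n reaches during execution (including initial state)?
4

Values of n at each step:
Initial: n = 3
After step 1: n = 3
After step 2: n = 3
After step 3: n = 4 ← maximum
After step 4: n = 4
After step 5: n = 4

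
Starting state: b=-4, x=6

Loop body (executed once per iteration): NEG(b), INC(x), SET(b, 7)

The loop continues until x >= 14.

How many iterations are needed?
8

Tracing iterations:
Initial: b=-4, x=6
After iteration 1: b=7, x=7
After iteration 2: b=7, x=8
After iteration 3: b=7, x=9
After iteration 4: b=7, x=10
After iteration 5: b=7, x=11
After iteration 6: b=7, x=12
After iteration 7: b=7, x=13
After iteration 8: b=7, x=14
x >= 14 now holds, so the loop exits after 8 iterations.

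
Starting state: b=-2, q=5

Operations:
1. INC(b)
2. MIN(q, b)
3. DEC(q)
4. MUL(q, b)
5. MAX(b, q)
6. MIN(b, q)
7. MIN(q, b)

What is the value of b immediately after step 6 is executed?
b = 2

Tracing b through execution:
Initial: b = -2
After step 1 (INC(b)): b = -1
After step 2 (MIN(q, b)): b = -1
After step 3 (DEC(q)): b = -1
After step 4 (MUL(q, b)): b = -1
After step 5 (MAX(b, q)): b = 2
After step 6 (MIN(b, q)): b = 2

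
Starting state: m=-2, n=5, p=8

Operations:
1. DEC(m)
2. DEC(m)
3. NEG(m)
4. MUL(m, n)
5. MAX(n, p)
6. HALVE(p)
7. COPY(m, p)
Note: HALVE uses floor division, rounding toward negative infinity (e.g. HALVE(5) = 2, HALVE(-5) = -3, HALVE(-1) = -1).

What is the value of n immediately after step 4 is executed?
n = 5

Tracing n through execution:
Initial: n = 5
After step 1 (DEC(m)): n = 5
After step 2 (DEC(m)): n = 5
After step 3 (NEG(m)): n = 5
After step 4 (MUL(m, n)): n = 5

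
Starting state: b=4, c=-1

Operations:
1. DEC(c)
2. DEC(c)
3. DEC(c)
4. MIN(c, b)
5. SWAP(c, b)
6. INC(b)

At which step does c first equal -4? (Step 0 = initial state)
Step 3

Tracing c:
Initial: c = -1
After step 1: c = -2
After step 2: c = -3
After step 3: c = -4 ← first occurrence
After step 4: c = -4
After step 5: c = 4
After step 6: c = 4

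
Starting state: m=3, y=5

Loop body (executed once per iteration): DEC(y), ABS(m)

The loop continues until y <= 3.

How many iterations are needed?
2

Tracing iterations:
Initial: m=3, y=5
After iteration 1: m=3, y=4
After iteration 2: m=3, y=3
y <= 3 now holds, so the loop exits after 2 iterations.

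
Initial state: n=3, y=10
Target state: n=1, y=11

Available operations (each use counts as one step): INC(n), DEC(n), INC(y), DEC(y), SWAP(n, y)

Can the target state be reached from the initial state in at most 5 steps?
Yes

Path (3 steps): DEC(n) → DEC(n) → INC(y)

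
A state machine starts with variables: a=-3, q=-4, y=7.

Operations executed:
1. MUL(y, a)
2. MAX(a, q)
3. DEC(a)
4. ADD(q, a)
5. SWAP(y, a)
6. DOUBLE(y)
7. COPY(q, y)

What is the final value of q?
q = -8

Tracing execution:
Step 1: MUL(y, a) → q = -4
Step 2: MAX(a, q) → q = -4
Step 3: DEC(a) → q = -4
Step 4: ADD(q, a) → q = -8
Step 5: SWAP(y, a) → q = -8
Step 6: DOUBLE(y) → q = -8
Step 7: COPY(q, y) → q = -8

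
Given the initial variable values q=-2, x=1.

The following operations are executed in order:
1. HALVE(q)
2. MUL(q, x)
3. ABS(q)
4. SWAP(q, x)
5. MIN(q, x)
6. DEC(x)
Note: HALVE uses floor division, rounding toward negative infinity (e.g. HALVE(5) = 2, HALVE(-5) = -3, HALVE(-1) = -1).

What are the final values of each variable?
{q: 1, x: 0}

Step-by-step execution:
Initial: q=-2, x=1
After step 1 (HALVE(q)): q=-1, x=1
After step 2 (MUL(q, x)): q=-1, x=1
After step 3 (ABS(q)): q=1, x=1
After step 4 (SWAP(q, x)): q=1, x=1
After step 5 (MIN(q, x)): q=1, x=1
After step 6 (DEC(x)): q=1, x=0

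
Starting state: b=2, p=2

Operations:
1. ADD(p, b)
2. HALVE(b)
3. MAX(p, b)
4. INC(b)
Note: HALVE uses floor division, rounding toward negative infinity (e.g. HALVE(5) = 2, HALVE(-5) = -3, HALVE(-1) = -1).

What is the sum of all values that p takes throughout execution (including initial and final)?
18

Values of p at each step:
Initial: p = 2
After step 1: p = 4
After step 2: p = 4
After step 3: p = 4
After step 4: p = 4
Sum = 2 + 4 + 4 + 4 + 4 = 18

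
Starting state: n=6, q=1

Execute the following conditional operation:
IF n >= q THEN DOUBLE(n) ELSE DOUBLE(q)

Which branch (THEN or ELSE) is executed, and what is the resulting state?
Branch: THEN, Final state: n=12, q=1

Evaluating condition: n >= q
n = 6, q = 1
Condition is True, so THEN branch executes
After DOUBLE(n): n=12, q=1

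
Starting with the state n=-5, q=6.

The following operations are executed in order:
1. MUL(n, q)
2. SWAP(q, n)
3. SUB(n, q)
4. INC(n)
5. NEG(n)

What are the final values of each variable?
{n: -37, q: -30}

Step-by-step execution:
Initial: n=-5, q=6
After step 1 (MUL(n, q)): n=-30, q=6
After step 2 (SWAP(q, n)): n=6, q=-30
After step 3 (SUB(n, q)): n=36, q=-30
After step 4 (INC(n)): n=37, q=-30
After step 5 (NEG(n)): n=-37, q=-30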